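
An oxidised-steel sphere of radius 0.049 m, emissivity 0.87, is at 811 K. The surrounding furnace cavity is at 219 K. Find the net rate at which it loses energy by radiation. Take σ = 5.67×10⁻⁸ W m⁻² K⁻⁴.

Q ≈ 640 W

A = 4πr² = 4π × (0.049)² = 0.0302 m².
Q = εσA(T⁴ − T_s⁴). T⁴ − T_s⁴ = (811)⁴ − (219)⁴ = 4.33×10^11 − 2.30×10^9 = 4.30×10^11 K⁴.
Q = 0.87 × 5.67×10⁻⁸ × 0.0302 × 4.30×10^11 = 640 W.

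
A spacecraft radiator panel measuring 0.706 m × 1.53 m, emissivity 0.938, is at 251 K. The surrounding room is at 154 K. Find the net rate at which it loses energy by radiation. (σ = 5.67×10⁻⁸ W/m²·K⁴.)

A = 0.706 × 1.53 = 1.08 m².
Q = εσA(T⁴ − T_s⁴). T⁴ − T_s⁴ = (251)⁴ − (154)⁴ = 3.97×10^9 − 5.62×10^8 = 3.41×10^9 K⁴.
Q = 0.938 × 5.67×10⁻⁸ × 1.08 × 3.41×10^9 = 196 W.

Q ≈ 196 W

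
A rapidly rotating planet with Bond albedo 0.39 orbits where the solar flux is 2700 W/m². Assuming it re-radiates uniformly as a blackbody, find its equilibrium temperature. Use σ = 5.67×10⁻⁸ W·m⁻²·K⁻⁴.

Power absorbed = (1−a)S·πR²; power emitted = 4πR²σT⁴. Equating and cancelling πR²:
T = ((1−a)S / 4σ)^(1/4) = (1650 / (4 × 5.67×10⁻⁸))^(1/4) = (7.26×10^9)^(1/4).
T = 292 K.

T ≈ 292 K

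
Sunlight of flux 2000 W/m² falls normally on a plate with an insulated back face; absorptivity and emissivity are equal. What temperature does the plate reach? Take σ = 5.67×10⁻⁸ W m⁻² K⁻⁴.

Absorbed flux αS = emitted flux εσT⁴ (one radiating face); with α = ε, T = (S/σ)^(1/4).
T = (2000 / 5.67×10⁻⁸)^(1/4) = (3.53×10^10)^(1/4).
T = 433 K.

T ≈ 433 K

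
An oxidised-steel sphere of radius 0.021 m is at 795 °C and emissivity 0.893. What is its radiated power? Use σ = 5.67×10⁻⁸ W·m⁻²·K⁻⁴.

P ≈ 365 W

A = 4πr² = 4π × (0.021)² = 5.54×10^-3 m².
795 °C = 1068 K.
Stefan–Boltzmann: P = εσAT⁴ = 0.893 × 5.67×10⁻⁸ × 5.54×10^-3 × (1068)⁴ = 0.893 × 5.67×10⁻⁸ × 5.54×10^-3 × 1.30×10^12.
P = 365 W.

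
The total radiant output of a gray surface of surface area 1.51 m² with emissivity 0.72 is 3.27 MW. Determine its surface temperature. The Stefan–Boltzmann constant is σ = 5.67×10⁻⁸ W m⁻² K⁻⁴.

T ≈ 2700 K

From P = εσAT⁴, T = (P / εσA)^(1/4) = (3.27×10^6 / (0.72 × 5.67×10⁻⁸ × 1.51))^(1/4).
T = (5.30×10^13)^(1/4) = 2700 K.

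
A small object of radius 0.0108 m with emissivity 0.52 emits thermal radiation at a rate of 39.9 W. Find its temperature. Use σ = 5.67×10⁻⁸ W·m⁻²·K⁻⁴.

A = 4πr² = 4π × (0.0108)² = 1.47×10^-3 m².
From P = εσAT⁴, T = (P / εσA)^(1/4) = (39.9 / (0.52 × 5.67×10⁻⁸ × 1.47×10^-3))^(1/4).
T = (9.23×10^11)^(1/4) = 980 K.

T ≈ 980 K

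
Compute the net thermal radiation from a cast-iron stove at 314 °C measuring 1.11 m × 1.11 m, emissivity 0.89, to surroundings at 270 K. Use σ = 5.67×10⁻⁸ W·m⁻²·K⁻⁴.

Q ≈ 7050 W

A = 1.11 × 1.11 = 1.23 m².
Convert: 314 °C = 587 K.
Q = εσA(T⁴ − T_s⁴). T⁴ − T_s⁴ = (587)⁴ − (270)⁴ = 1.19×10^11 − 5.31×10^9 = 1.13×10^11 K⁴.
Q = 0.89 × 5.67×10⁻⁸ × 1.23 × 1.13×10^11 = 7050 W.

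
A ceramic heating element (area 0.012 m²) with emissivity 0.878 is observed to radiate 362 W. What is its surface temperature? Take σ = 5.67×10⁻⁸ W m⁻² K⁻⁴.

From P = εσAT⁴, T = (P / εσA)^(1/4) = (362 / (0.878 × 5.67×10⁻⁸ × 0.0120))^(1/4).
T = (6.06×10^11)^(1/4) = 882 K.

T ≈ 882 K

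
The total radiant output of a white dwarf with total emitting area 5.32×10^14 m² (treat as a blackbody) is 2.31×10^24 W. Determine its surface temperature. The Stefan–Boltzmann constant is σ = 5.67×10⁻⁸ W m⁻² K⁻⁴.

T ≈ 16600 K

From P = σAT⁴, T = (P / σA)^(1/4) = (2.31×10^24 / (5.67×10⁻⁸ × 5.32×10^14))^(1/4).
T = (7.66×10^16)^(1/4) = 16600 K.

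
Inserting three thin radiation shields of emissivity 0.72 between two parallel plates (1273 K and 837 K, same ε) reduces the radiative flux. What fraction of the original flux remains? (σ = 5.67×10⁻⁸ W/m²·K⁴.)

With N identical shields there are N+1 = 4 gaps in series, each with the same radiative resistance, so the flux falls to 1/(N+1) of its unshielded value.

ratio ≈ 0.250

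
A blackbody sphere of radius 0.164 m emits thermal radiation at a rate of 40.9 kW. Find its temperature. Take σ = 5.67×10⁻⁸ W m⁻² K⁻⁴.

A = 4πr² = 4π × (0.164)² = 0.338 m².
From P = σAT⁴, T = (P / σA)^(1/4) = (40900 / (5.67×10⁻⁸ × 0.338))^(1/4).
T = (2.13×10^12)^(1/4) = 1210 K.

T ≈ 1210 K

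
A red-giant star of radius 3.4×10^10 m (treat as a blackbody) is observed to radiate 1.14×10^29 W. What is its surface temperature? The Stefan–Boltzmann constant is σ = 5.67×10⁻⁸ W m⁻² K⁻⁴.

A = 4πr² = 4π × (3.4×10^10)² = 1.45×10^22 m².
From P = σAT⁴, T = (P / σA)^(1/4) = (1.14×10^29 / (5.67×10⁻⁸ × 1.45×10^22))^(1/4).
T = (1.38×10^14)^(1/4) = 3430 K.

T ≈ 3430 K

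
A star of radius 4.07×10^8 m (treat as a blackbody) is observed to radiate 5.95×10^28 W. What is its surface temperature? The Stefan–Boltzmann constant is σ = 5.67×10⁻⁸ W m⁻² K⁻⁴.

A = 4πr² = 4π × (4.07×10^8)² = 2.08×10^18 m².
From P = σAT⁴, T = (P / σA)^(1/4) = (5.95×10^28 / (5.67×10⁻⁸ × 2.08×10^18))^(1/4).
T = (5.04×10^17)^(1/4) = 26600 K.

T ≈ 26600 K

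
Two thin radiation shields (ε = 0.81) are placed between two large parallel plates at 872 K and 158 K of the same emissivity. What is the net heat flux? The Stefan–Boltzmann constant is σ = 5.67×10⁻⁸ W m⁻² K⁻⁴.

Each of the 3 gaps contributes resistance (2/ε − 1) = 2/0.81 − 1 = 1.469; total = 4.407.
q = σ(T₁⁴ − T₂⁴) / 4.407 = 5.67×10⁻⁸ × 5.78×10^11 / 4.407 = 7430 W/m².

q ≈ 7430 W/m²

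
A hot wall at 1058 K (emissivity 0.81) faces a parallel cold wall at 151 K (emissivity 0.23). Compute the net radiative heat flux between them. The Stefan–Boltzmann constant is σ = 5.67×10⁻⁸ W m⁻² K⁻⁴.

For two large parallel gray plates, q = σ(T₁⁴ − T₂⁴) / (1/ε₁ + 1/ε₂ − 1).
1/ε₁ + 1/ε₂ − 1 = 1/0.81 + 1/0.23 − 1 = 4.582.
T₁⁴ − T₂⁴ = 1.25×10^12 − 5.20×10^8 = 1.25×10^12 K⁴.
q = 5.67×10⁻⁸ × 1.25×10^12 / 4.582 = 15500 W/m².

q ≈ 15500 W/m²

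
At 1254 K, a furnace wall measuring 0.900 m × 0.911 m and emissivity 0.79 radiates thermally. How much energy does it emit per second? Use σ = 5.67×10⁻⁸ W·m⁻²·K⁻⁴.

P ≈ 90800 W

A = 0.900 × 0.911 = 0.820 m².
P = εσAT⁴ = 0.79 × 5.67×10⁻⁸ × 0.820 × (1254)⁴ = 0.79 × 5.67×10⁻⁸ × 0.820 × 2.47×10^12.
P = 90800 W.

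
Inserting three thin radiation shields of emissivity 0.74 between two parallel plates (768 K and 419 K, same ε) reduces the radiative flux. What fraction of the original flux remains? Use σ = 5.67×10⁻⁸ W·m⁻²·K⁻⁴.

ratio ≈ 0.250

With N identical shields there are N+1 = 4 gaps in series, each with the same radiative resistance, so the flux falls to 1/(N+1) of its unshielded value.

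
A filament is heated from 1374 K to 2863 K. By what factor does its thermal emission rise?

ratio ≈ 18.9

P ∝ T⁴, so the ratio is (2863/1374)⁴ = (2.084)⁴ = 18.9.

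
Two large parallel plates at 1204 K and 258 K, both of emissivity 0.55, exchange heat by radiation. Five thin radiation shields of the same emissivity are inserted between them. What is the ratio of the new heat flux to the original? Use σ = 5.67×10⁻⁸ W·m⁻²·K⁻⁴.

With N identical shields there are N+1 = 6 gaps in series, each with the same radiative resistance, so the flux falls to 1/(N+1) of its unshielded value.

ratio ≈ 0.167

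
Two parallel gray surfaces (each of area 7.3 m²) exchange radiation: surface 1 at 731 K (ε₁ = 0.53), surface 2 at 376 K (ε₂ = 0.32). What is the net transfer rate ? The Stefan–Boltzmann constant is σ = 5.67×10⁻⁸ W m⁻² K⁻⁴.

Q ≈ 27400 W

For two large parallel gray plates, q = σ(T₁⁴ − T₂⁴) / (1/ε₁ + 1/ε₂ − 1).
1/ε₁ + 1/ε₂ − 1 = 1/0.53 + 1/0.32 − 1 = 4.012.
T₁⁴ − T₂⁴ = 2.86×10^11 − 2.00×10^10 = 2.66×10^11 K⁴.
q = 5.67×10⁻⁸ × 2.66×10^11 / 4.012 = 3750 W/m².
Q = q·A = 3750 × 7.3 = 27400 W.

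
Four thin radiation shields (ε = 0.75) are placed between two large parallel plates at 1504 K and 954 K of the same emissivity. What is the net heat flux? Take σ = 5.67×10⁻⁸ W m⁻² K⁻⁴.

q ≈ 29200 W/m²

Each of the 5 gaps contributes resistance (2/ε − 1) = 2/0.75 − 1 = 1.667; total = 8.333.
q = σ(T₁⁴ − T₂⁴) / 8.333 = 5.67×10⁻⁸ × 4.29×10^12 / 8.333 = 29200 W/m².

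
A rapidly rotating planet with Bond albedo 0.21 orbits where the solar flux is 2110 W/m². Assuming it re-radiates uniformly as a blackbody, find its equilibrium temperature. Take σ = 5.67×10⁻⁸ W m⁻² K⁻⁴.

Power absorbed = (1−a)S·πR²; power emitted = 4πR²σT⁴. Equating and cancelling πR²:
T = ((1−a)S / 4σ)^(1/4) = (1670 / (4 × 5.67×10⁻⁸))^(1/4) = (7.35×10^9)^(1/4).
T = 293 K.

T ≈ 293 K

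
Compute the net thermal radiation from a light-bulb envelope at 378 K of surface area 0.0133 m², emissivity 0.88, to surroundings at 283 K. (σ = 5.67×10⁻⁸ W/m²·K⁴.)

Q ≈ 9.29 W

Q = εσA(T⁴ − T_s⁴). T⁴ − T_s⁴ = (378)⁴ − (283)⁴ = 2.04×10^10 − 6.41×10^9 = 1.40×10^10 K⁴.
Q = 0.88 × 5.67×10⁻⁸ × 0.0133 × 1.40×10^10 = 9.29 W.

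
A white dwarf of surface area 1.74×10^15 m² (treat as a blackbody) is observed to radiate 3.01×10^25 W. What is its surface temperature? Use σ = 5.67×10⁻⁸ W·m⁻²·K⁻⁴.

T ≈ 23500 K

From P = σAT⁴, T = (P / σA)^(1/4) = (3.01×10^25 / (5.67×10⁻⁸ × 1.74×10^15))^(1/4).
T = (3.05×10^17)^(1/4) = 23500 K.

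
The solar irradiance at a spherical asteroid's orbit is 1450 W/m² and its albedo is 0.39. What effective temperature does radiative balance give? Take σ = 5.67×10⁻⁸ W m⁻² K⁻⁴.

Power absorbed = (1−a)S·πR²; power emitted = 4πR²σT⁴. Equating and cancelling πR²:
T = ((1−a)S / 4σ)^(1/4) = (884 / (4 × 5.67×10⁻⁸))^(1/4) = (3.90×10^9)^(1/4).
T = 250 K.

T ≈ 250 K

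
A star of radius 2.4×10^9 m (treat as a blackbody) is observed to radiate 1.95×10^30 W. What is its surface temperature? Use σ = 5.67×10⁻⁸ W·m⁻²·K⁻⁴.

T ≈ 26300 K

A = 4πr² = 4π × (2.4×10^9)² = 7.24×10^19 m².
From P = σAT⁴, T = (P / σA)^(1/4) = (1.95×10^30 / (5.67×10⁻⁸ × 7.24×10^19))^(1/4).
T = (4.75×10^17)^(1/4) = 26300 K.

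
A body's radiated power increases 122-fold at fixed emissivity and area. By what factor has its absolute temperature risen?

factor ≈ 3.32

P ∝ T⁴ ⇒ T ∝ P^(1/4), so T scales by (122)^(1/4) = 3.32.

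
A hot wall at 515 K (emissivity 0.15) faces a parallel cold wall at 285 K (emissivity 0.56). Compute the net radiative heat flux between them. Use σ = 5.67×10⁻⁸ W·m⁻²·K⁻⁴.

For two large parallel gray plates, q = σ(T₁⁴ − T₂⁴) / (1/ε₁ + 1/ε₂ − 1).
1/ε₁ + 1/ε₂ − 1 = 1/0.15 + 1/0.56 − 1 = 7.452.
T₁⁴ − T₂⁴ = 7.03×10^10 − 6.60×10^9 = 6.37×10^10 K⁴.
q = 5.67×10⁻⁸ × 6.37×10^10 / 7.452 = 485 W/m².

q ≈ 485 W/m²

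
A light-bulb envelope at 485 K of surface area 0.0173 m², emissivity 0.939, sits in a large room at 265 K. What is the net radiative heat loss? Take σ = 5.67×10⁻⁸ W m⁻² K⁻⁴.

Q = εσA(T⁴ − T_s⁴). T⁴ − T_s⁴ = (485)⁴ − (265)⁴ = 5.53×10^10 − 4.93×10^9 = 5.04×10^10 K⁴.
Q = 0.939 × 5.67×10⁻⁸ × 0.0173 × 5.04×10^10 = 46.4 W.

Q ≈ 46.4 W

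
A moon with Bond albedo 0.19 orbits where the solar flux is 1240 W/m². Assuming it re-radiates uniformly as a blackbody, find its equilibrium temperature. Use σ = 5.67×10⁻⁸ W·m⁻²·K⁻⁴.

T ≈ 258 K

Power absorbed = (1−a)S·πR²; power emitted = 4πR²σT⁴. Equating and cancelling πR²:
T = ((1−a)S / 4σ)^(1/4) = (1000 / (4 × 5.67×10⁻⁸))^(1/4) = (4.43×10^9)^(1/4).
T = 258 K.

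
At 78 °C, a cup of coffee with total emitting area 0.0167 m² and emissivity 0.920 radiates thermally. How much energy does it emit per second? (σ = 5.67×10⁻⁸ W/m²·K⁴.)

78 °C = 351 K.
P = εσAT⁴ = 0.920 × 5.67×10⁻⁸ × 0.0167 × (351)⁴ = 0.920 × 5.67×10⁻⁸ × 0.0167 × 1.52×10^10.
P = 13.2 W.

P ≈ 13.2 W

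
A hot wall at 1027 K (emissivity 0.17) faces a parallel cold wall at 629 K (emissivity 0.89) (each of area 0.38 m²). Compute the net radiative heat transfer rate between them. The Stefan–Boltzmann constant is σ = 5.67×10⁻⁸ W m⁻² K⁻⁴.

For two large parallel gray plates, q = σ(T₁⁴ − T₂⁴) / (1/ε₁ + 1/ε₂ − 1).
1/ε₁ + 1/ε₂ − 1 = 1/0.17 + 1/0.89 − 1 = 6.006.
T₁⁴ − T₂⁴ = 1.11×10^12 − 1.57×10^11 = 9.56×10^11 K⁴.
q = 5.67×10⁻⁸ × 9.56×10^11 / 6.006 = 9020 W/m².
Q = q·A = 9020 × 0.38 = 3430 W.

Q ≈ 3430 W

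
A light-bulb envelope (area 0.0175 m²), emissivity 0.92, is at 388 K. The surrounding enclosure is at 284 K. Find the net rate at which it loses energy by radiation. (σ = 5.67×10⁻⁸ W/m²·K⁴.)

Q ≈ 14.8 W

Q = εσA(T⁴ − T_s⁴). T⁴ − T_s⁴ = (388)⁴ − (284)⁴ = 2.27×10^10 − 6.51×10^9 = 1.62×10^10 K⁴.
Q = 0.92 × 5.67×10⁻⁸ × 0.0175 × 1.62×10^10 = 14.8 W.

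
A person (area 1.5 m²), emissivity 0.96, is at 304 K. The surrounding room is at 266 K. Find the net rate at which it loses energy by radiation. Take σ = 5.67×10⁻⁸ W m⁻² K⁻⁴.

Q ≈ 289 W

Q = εσA(T⁴ − T_s⁴). T⁴ − T_s⁴ = (304)⁴ − (266)⁴ = 8.54×10^9 − 5.01×10^9 = 3.53×10^9 K⁴.
Q = 0.96 × 5.67×10⁻⁸ × 1.50 × 3.53×10^9 = 289 W.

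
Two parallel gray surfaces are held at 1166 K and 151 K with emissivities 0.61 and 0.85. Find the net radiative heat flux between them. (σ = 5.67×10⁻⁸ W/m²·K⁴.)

For two large parallel gray plates, q = σ(T₁⁴ − T₂⁴) / (1/ε₁ + 1/ε₂ − 1).
1/ε₁ + 1/ε₂ − 1 = 1/0.61 + 1/0.85 − 1 = 1.816.
T₁⁴ − T₂⁴ = 1.85×10^12 − 5.20×10^8 = 1.85×10^12 K⁴.
q = 5.67×10⁻⁸ × 1.85×10^12 / 1.816 = 57700 W/m².

q ≈ 57700 W/m²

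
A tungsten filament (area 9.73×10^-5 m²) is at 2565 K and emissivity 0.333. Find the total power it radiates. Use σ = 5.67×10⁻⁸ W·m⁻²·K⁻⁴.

P = εσAT⁴ = 0.333 × 5.67×10⁻⁸ × 9.73×10^-5 × (2565)⁴ = 0.333 × 5.67×10⁻⁸ × 9.73×10^-5 × 4.33×10^13.
P = 79.5 W.

P ≈ 79.5 W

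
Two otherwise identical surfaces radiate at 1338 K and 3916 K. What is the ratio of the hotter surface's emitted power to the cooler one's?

ratio ≈ 73.4

P ∝ T⁴, so the ratio is (3916/1338)⁴ = (2.927)⁴ = 73.4.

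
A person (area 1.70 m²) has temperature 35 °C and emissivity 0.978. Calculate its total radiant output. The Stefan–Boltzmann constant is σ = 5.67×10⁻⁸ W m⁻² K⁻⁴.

P ≈ 848 W

35 °C = 308 K.
P = εσAT⁴ = 0.978 × 5.67×10⁻⁸ × 1.70 × (308)⁴ = 0.978 × 5.67×10⁻⁸ × 1.70 × 9.00×10^9.
P = 848 W.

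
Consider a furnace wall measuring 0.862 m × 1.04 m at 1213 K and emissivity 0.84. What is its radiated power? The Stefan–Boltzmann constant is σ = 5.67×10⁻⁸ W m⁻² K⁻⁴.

A = 0.862 × 1.04 = 0.896 m².
Stefan–Boltzmann: P = εσAT⁴ = 0.84 × 5.67×10⁻⁸ × 0.896 × (1213)⁴ = 0.84 × 5.67×10⁻⁸ × 0.896 × 2.16×10^12.
P = 92400 W.

P ≈ 92400 W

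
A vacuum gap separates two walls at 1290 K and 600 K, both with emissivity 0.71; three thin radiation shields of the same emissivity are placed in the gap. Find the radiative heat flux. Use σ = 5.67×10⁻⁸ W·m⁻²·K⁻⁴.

Each of the 4 gaps contributes resistance (2/ε − 1) = 2/0.71 − 1 = 1.817; total = 7.268.
q = σ(T₁⁴ − T₂⁴) / 7.268 = 5.67×10⁻⁸ × 2.64×10^12 / 7.268 = 20600 W/m².

q ≈ 20600 W/m²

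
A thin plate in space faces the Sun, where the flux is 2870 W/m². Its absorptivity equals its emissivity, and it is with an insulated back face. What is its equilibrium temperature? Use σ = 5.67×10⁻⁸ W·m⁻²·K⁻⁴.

Absorbed flux αS = emitted flux εσT⁴ (one radiating face); with α = ε, T = (S/σ)^(1/4).
T = (2870 / 5.67×10⁻⁸)^(1/4) = (5.06×10^10)^(1/4).
T = 474 K.

T ≈ 474 K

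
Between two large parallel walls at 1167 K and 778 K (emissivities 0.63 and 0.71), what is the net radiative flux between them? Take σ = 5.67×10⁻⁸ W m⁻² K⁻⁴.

q ≈ 42300 W/m²

For two large parallel gray plates, q = σ(T₁⁴ − T₂⁴) / (1/ε₁ + 1/ε₂ − 1).
1/ε₁ + 1/ε₂ − 1 = 1/0.63 + 1/0.71 − 1 = 1.996.
T₁⁴ − T₂⁴ = 1.85×10^12 − 3.66×10^11 = 1.49×10^12 K⁴.
q = 5.67×10⁻⁸ × 1.49×10^12 / 1.996 = 42300 W/m².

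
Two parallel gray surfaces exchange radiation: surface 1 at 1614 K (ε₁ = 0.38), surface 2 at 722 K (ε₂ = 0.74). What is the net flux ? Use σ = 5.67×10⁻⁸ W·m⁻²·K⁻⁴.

For two large parallel gray plates, q = σ(T₁⁴ − T₂⁴) / (1/ε₁ + 1/ε₂ − 1).
1/ε₁ + 1/ε₂ − 1 = 1/0.38 + 1/0.74 − 1 = 2.983.
T₁⁴ − T₂⁴ = 6.79×10^12 − 2.72×10^11 = 6.51×10^12 K⁴.
q = 5.67×10⁻⁸ × 6.51×10^12 / 2.983 = 1.24×10^5 W/m².

q ≈ 1.24×10^5 W/m²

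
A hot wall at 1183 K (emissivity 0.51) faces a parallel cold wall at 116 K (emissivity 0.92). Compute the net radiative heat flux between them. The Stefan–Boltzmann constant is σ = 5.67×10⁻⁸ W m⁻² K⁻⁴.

For two large parallel gray plates, q = σ(T₁⁴ − T₂⁴) / (1/ε₁ + 1/ε₂ − 1).
1/ε₁ + 1/ε₂ − 1 = 1/0.51 + 1/0.92 − 1 = 2.048.
T₁⁴ − T₂⁴ = 1.96×10^12 − 1.81×10^8 = 1.96×10^12 K⁴.
q = 5.67×10⁻⁸ × 1.96×10^12 / 2.048 = 54200 W/m².

q ≈ 54200 W/m²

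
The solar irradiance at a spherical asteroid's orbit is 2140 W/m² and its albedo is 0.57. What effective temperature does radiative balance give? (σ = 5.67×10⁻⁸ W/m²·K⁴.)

T ≈ 252 K

Power absorbed = (1−a)S·πR²; power emitted = 4πR²σT⁴. Equating and cancelling πR²:
T = ((1−a)S / 4σ)^(1/4) = (920 / (4 × 5.67×10⁻⁸))^(1/4) = (4.06×10^9)^(1/4).
T = 252 K.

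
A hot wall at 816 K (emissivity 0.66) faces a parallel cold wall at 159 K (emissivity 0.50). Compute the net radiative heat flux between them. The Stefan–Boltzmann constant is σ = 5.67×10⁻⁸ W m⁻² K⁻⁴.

For two large parallel gray plates, q = σ(T₁⁴ − T₂⁴) / (1/ε₁ + 1/ε₂ − 1).
1/ε₁ + 1/ε₂ − 1 = 1/0.66 + 1/0.50 − 1 = 2.515.
T₁⁴ − T₂⁴ = 4.43×10^11 − 6.39×10^8 = 4.43×10^11 K⁴.
q = 5.67×10⁻⁸ × 4.43×10^11 / 2.515 = 9980 W/m².

q ≈ 9980 W/m²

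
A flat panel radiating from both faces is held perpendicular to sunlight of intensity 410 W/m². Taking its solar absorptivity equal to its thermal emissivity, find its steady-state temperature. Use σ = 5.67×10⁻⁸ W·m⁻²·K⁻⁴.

T ≈ 245 K

Absorbed flux αS = emitted flux 2εσT⁴ per unit area; with α = ε this gives T = (S/2σ)^(1/4).
T = (410 / (2 × 5.67×10⁻⁸))^(1/4) = (3.62×10^9)^(1/4).
T = 245 K.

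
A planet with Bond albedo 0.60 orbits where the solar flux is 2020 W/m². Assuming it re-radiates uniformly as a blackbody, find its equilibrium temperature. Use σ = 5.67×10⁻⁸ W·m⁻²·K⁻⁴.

T ≈ 244 K

Power absorbed = (1−a)S·πR²; power emitted = 4πR²σT⁴. Equating and cancelling πR²:
T = ((1−a)S / 4σ)^(1/4) = (808 / (4 × 5.67×10⁻⁸))^(1/4) = (3.56×10^9)^(1/4).
T = 244 K.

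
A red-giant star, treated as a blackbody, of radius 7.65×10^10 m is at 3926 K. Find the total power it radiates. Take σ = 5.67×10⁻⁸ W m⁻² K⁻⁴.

P ≈ 9.91×10^29 W

A = 4πr² = 4π × (7.65×10^10)² = 7.35×10^22 m².
P = σAT⁴ = 5.67×10⁻⁸ × 7.35×10^22 × (3926)⁴ = 5.67×10⁻⁸ × 7.35×10^22 × 2.38×10^14.
P = 9.91×10^29 W.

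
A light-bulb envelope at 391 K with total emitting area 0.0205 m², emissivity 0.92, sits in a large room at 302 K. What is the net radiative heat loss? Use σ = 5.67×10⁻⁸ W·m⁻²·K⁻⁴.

Q = εσA(T⁴ − T_s⁴). T⁴ − T_s⁴ = (391)⁴ − (302)⁴ = 2.34×10^10 − 8.32×10^9 = 1.51×10^10 K⁴.
Q = 0.92 × 5.67×10⁻⁸ × 0.0205 × 1.51×10^10 = 16.1 W.

Q ≈ 16.1 W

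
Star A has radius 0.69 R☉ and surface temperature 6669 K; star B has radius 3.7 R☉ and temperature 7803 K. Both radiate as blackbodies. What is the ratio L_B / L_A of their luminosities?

L_B/L_A ≈ 53.9

L = 4πR²σT⁴ ∝ R²T⁴, so L_B/L_A = (3.7/0.69)² × (7803/6669)⁴ = 28.8 × 1.87 = 53.9.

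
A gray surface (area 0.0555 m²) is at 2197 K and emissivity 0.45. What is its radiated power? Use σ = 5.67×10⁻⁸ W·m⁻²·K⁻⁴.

P ≈ 33000 W

P = εσAT⁴ = 0.45 × 5.67×10⁻⁸ × 0.0555 × (2197)⁴ = 0.45 × 5.67×10⁻⁸ × 0.0555 × 2.33×10^13.
P = 33000 W.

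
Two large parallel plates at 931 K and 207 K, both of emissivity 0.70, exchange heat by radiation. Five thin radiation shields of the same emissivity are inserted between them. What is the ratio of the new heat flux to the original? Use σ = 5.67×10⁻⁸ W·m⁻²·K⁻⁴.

ratio ≈ 0.167

With N identical shields there are N+1 = 6 gaps in series, each with the same radiative resistance, so the flux falls to 1/(N+1) of its unshielded value.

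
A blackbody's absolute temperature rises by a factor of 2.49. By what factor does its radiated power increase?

factor ≈ 38.4

P ∝ T⁴, so the power scales as (2.49)⁴ = 38.4.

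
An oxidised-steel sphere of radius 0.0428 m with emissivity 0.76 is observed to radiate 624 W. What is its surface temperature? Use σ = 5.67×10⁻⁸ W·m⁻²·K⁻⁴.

A = 4πr² = 4π × (0.0428)² = 0.0230 m².
From P = εσAT⁴, T = (P / εσA)^(1/4) = (624 / (0.76 × 5.67×10⁻⁸ × 0.0230))^(1/4).
T = (6.29×10^11)^(1/4) = 891 K.

T ≈ 891 K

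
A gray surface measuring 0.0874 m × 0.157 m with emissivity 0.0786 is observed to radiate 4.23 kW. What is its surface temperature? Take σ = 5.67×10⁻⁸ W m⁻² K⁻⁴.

T ≈ 2880 K

A = 0.0874 × 0.157 = 0.0137 m².
From P = εσAT⁴, T = (P / εσA)^(1/4) = (4230 / (0.0786 × 5.67×10⁻⁸ × 0.0137))^(1/4).
T = (6.92×10^13)^(1/4) = 2880 K.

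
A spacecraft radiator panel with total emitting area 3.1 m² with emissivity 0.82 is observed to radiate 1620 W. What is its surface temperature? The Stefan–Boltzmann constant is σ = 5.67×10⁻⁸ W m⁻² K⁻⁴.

T ≈ 326 K

From P = εσAT⁴, T = (P / εσA)^(1/4) = (1620 / (0.82 × 5.67×10⁻⁸ × 3.10))^(1/4).
T = (1.12×10^10)^(1/4) = 326 K.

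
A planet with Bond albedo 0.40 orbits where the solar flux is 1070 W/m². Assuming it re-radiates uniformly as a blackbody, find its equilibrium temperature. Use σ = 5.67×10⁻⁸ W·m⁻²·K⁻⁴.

T ≈ 231 K

Power absorbed = (1−a)S·πR²; power emitted = 4πR²σT⁴. Equating and cancelling πR²:
T = ((1−a)S / 4σ)^(1/4) = (642 / (4 × 5.67×10⁻⁸))^(1/4) = (2.83×10^9)^(1/4).
T = 231 K.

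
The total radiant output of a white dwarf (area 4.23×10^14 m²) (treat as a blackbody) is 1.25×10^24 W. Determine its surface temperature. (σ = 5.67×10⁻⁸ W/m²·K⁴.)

T ≈ 15100 K

From P = σAT⁴, T = (P / σA)^(1/4) = (1.25×10^24 / (5.67×10⁻⁸ × 4.23×10^14))^(1/4).
T = (5.21×10^16)^(1/4) = 15100 K.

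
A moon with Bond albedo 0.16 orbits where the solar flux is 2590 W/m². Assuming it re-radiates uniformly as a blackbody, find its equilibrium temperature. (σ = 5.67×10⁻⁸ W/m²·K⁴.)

T ≈ 313 K

Power absorbed = (1−a)S·πR²; power emitted = 4πR²σT⁴. Equating and cancelling πR²:
T = ((1−a)S / 4σ)^(1/4) = (2180 / (4 × 5.67×10⁻⁸))^(1/4) = (9.59×10^9)^(1/4).
T = 313 K.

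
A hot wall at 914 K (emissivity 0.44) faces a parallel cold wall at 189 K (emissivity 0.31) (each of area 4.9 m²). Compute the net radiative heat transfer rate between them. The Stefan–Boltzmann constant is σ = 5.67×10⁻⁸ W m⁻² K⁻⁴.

For two large parallel gray plates, q = σ(T₁⁴ − T₂⁴) / (1/ε₁ + 1/ε₂ − 1).
1/ε₁ + 1/ε₂ − 1 = 1/0.44 + 1/0.31 − 1 = 4.499.
T₁⁴ − T₂⁴ = 6.98×10^11 − 1.28×10^9 = 6.97×10^11 K⁴.
q = 5.67×10⁻⁸ × 6.97×10^11 / 4.499 = 8780 W/m².
Q = q·A = 8780 × 4.9 = 43000 W.

Q ≈ 43000 W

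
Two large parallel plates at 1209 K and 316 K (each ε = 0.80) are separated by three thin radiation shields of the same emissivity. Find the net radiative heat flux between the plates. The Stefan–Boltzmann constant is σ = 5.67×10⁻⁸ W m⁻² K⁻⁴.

q ≈ 20100 W/m²

Each of the 4 gaps contributes resistance (2/ε − 1) = 2/0.80 − 1 = 1.500; total = 6.000.
q = σ(T₁⁴ − T₂⁴) / 6.000 = 5.67×10⁻⁸ × 2.13×10^12 / 6.000 = 20100 W/m².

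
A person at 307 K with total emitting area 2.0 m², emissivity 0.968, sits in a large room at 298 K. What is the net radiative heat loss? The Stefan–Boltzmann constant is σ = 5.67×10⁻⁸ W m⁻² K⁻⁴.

Q = εσA(T⁴ − T_s⁴). T⁴ − T_s⁴ = (307)⁴ − (298)⁴ = 8.88×10^9 − 7.89×10^9 = 9.97×10^8 K⁴.
Q = 0.968 × 5.67×10⁻⁸ × 2.00 × 9.97×10^8 = 109 W.

Q ≈ 109 W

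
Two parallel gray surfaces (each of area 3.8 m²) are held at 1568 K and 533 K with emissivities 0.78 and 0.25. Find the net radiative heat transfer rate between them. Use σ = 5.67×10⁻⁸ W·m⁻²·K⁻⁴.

Q ≈ 3.00×10^5 W

For two large parallel gray plates, q = σ(T₁⁴ − T₂⁴) / (1/ε₁ + 1/ε₂ − 1).
1/ε₁ + 1/ε₂ − 1 = 1/0.78 + 1/0.25 − 1 = 4.282.
T₁⁴ − T₂⁴ = 6.04×10^12 − 8.07×10^10 = 5.96×10^12 K⁴.
q = 5.67×10⁻⁸ × 5.96×10^12 / 4.282 = 79000 W/m².
Q = q·A = 79000 × 3.8 = 3.00×10^5 W.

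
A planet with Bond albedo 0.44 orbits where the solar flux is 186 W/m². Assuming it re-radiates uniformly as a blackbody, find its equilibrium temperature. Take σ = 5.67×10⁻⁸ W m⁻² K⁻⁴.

Power absorbed = (1−a)S·πR²; power emitted = 4πR²σT⁴. Equating and cancelling πR²:
T = ((1−a)S / 4σ)^(1/4) = (104 / (4 × 5.67×10⁻⁸))^(1/4) = (4.59×10^8)^(1/4).
T = 146 K.

T ≈ 146 K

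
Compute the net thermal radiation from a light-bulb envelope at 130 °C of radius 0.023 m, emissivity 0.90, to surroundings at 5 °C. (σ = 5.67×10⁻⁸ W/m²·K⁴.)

Q ≈ 6.92 W

A = 4πr² = 4π × (0.023)² = 6.65×10^-3 m².
Convert: 130 °C = 403 K; 5 °C = 278 K.
Q = εσA(T⁴ − T_s⁴). T⁴ − T_s⁴ = (403)⁴ − (278)⁴ = 2.64×10^10 − 5.97×10^9 = 2.04×10^10 K⁴.
Q = 0.90 × 5.67×10⁻⁸ × 6.65×10^-3 × 2.04×10^10 = 6.92 W.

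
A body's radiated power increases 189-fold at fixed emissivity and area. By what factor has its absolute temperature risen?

P ∝ T⁴ ⇒ T ∝ P^(1/4), so T scales by (189)^(1/4) = 3.71.

factor ≈ 3.71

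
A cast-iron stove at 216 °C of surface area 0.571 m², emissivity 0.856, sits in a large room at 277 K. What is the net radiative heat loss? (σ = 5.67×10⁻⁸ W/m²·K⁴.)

Q ≈ 1420 W

Convert: 216 °C = 489 K.
Q = εσA(T⁴ − T_s⁴). T⁴ − T_s⁴ = (489)⁴ − (277)⁴ = 5.72×10^10 − 5.89×10^9 = 5.13×10^10 K⁴.
Q = 0.856 × 5.67×10⁻⁸ × 0.571 × 5.13×10^10 = 1420 W.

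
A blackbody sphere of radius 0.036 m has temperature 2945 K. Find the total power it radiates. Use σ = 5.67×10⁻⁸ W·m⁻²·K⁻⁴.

A = 4πr² = 4π × (0.036)² = 0.0163 m².
P = σAT⁴ = 5.67×10⁻⁸ × 0.0163 × (2945)⁴ = 5.67×10⁻⁸ × 0.0163 × 7.52×10^13.
P = 69500 W.

P ≈ 69500 W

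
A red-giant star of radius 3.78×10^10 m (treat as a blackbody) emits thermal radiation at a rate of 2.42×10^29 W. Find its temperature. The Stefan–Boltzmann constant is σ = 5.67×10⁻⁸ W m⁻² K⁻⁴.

A = 4πr² = 4π × (3.78×10^10)² = 1.80×10^22 m².
From P = σAT⁴, T = (P / σA)^(1/4) = (2.42×10^29 / (5.67×10⁻⁸ × 1.80×10^22))^(1/4).
T = (2.38×10^14)^(1/4) = 3930 K.

T ≈ 3930 K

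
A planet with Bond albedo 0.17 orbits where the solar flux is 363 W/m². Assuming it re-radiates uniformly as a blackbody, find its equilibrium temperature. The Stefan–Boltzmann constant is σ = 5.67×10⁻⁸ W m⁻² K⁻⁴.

T ≈ 191 K

Power absorbed = (1−a)S·πR²; power emitted = 4πR²σT⁴. Equating and cancelling πR²:
T = ((1−a)S / 4σ)^(1/4) = (301 / (4 × 5.67×10⁻⁸))^(1/4) = (1.33×10^9)^(1/4).
T = 191 K.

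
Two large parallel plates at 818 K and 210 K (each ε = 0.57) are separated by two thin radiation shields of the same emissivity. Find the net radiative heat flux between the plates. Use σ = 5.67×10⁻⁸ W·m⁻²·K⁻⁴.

q ≈ 3360 W/m²

Each of the 3 gaps contributes resistance (2/ε − 1) = 2/0.57 − 1 = 2.509; total = 7.526.
q = σ(T₁⁴ − T₂⁴) / 7.526 = 5.67×10⁻⁸ × 4.46×10^11 / 7.526 = 3360 W/m².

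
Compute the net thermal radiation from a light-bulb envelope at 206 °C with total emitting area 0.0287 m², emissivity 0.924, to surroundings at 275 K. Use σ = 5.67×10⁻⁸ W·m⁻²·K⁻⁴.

Convert: 206 °C = 479 K.
Q = εσA(T⁴ − T_s⁴). T⁴ − T_s⁴ = (479)⁴ − (275)⁴ = 5.26×10^10 − 5.72×10^9 = 4.69×10^10 K⁴.
Q = 0.924 × 5.67×10⁻⁸ × 0.0287 × 4.69×10^10 = 70.6 W.

Q ≈ 70.6 W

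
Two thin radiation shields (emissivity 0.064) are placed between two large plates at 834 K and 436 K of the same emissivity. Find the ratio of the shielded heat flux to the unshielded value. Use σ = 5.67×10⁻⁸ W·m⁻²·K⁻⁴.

ratio ≈ 0.333

With N identical shields there are N+1 = 3 gaps in series, each with the same radiative resistance, so the flux falls to 1/(N+1) of its unshielded value.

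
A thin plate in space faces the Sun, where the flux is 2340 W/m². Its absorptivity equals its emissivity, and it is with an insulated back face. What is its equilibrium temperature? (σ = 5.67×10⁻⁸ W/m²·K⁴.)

T ≈ 451 K

Absorbed flux αS = emitted flux εσT⁴ (one radiating face); with α = ε, T = (S/σ)^(1/4).
T = (2340 / 5.67×10⁻⁸)^(1/4) = (4.13×10^10)^(1/4).
T = 451 K.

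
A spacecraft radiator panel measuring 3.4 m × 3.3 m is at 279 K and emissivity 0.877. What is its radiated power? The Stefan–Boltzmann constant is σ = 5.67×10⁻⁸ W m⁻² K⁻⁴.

P ≈ 3380 W

A = 3.4 × 3.3 = 11.2 m².
P = εσAT⁴ = 0.877 × 5.67×10⁻⁸ × 11.2 × (279)⁴ = 0.877 × 5.67×10⁻⁸ × 11.2 × 6.06×10^9.
P = 3380 W.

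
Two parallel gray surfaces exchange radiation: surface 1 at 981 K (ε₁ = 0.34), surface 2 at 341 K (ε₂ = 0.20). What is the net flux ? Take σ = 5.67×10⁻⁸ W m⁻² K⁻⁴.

For two large parallel gray plates, q = σ(T₁⁴ − T₂⁴) / (1/ε₁ + 1/ε₂ − 1).
1/ε₁ + 1/ε₂ − 1 = 1/0.34 + 1/0.20 − 1 = 6.941.
T₁⁴ − T₂⁴ = 9.26×10^11 − 1.35×10^10 = 9.13×10^11 K⁴.
q = 5.67×10⁻⁸ × 9.13×10^11 / 6.941 = 7450 W/m².

q ≈ 7450 W/m²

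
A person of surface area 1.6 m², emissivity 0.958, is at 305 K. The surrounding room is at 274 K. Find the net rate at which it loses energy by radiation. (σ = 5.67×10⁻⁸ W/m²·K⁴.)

Q ≈ 262 W

Q = εσA(T⁴ − T_s⁴). T⁴ − T_s⁴ = (305)⁴ − (274)⁴ = 8.65×10^9 − 5.64×10^9 = 3.02×10^9 K⁴.
Q = 0.958 × 5.67×10⁻⁸ × 1.60 × 3.02×10^9 = 262 W.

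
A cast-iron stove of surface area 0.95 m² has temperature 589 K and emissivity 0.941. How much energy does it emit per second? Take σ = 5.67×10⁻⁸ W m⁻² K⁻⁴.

P ≈ 6100 W

P = εσAT⁴ = 0.941 × 5.67×10⁻⁸ × 0.950 × (589)⁴ = 0.941 × 5.67×10⁻⁸ × 0.950 × 1.20×10^11.
P = 6100 W.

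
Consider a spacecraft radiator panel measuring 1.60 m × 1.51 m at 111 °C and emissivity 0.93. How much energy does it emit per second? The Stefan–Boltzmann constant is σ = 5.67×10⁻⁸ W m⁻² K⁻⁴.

P ≈ 2770 W

A = 1.60 × 1.51 = 2.42 m².
111 °C = 384 K.
P = εσAT⁴ = 0.93 × 5.67×10⁻⁸ × 2.42 × (384)⁴ = 0.93 × 5.67×10⁻⁸ × 2.42 × 2.17×10^10.
P = 2770 W.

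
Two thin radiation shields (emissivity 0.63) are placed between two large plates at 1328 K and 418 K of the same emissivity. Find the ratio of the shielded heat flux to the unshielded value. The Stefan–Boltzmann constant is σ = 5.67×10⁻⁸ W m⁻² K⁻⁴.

With N identical shields there are N+1 = 3 gaps in series, each with the same radiative resistance, so the flux falls to 1/(N+1) of its unshielded value.

ratio ≈ 0.333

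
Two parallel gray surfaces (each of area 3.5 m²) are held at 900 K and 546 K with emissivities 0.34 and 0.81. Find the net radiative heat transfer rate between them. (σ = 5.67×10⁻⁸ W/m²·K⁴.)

For two large parallel gray plates, q = σ(T₁⁴ − T₂⁴) / (1/ε₁ + 1/ε₂ − 1).
1/ε₁ + 1/ε₂ − 1 = 1/0.34 + 1/0.81 − 1 = 3.176.
T₁⁴ − T₂⁴ = 6.56×10^11 − 8.89×10^10 = 5.67×10^11 K⁴.
q = 5.67×10⁻⁸ × 5.67×10^11 / 3.176 = 10100 W/m².
Q = q·A = 10100 × 3.5 = 35400 W.

Q ≈ 35400 W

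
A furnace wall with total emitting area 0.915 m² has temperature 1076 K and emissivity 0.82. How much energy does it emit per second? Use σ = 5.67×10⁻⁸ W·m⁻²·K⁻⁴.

P ≈ 57000 W

Stefan–Boltzmann: P = εσAT⁴ = 0.82 × 5.67×10⁻⁸ × 0.915 × (1076)⁴ = 0.82 × 5.67×10⁻⁸ × 0.915 × 1.34×10^12.
P = 57000 W.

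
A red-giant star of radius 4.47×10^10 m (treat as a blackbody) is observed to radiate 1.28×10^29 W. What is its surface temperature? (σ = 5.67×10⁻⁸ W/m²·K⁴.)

A = 4πr² = 4π × (4.47×10^10)² = 2.51×10^22 m².
From P = σAT⁴, T = (P / σA)^(1/4) = (1.28×10^29 / (5.67×10⁻⁸ × 2.51×10^22))^(1/4).
T = (8.99×10^13)^(1/4) = 3080 K.

T ≈ 3080 K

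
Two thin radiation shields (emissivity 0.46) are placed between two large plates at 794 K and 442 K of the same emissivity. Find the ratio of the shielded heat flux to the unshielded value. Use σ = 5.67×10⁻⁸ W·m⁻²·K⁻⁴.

With N identical shields there are N+1 = 3 gaps in series, each with the same radiative resistance, so the flux falls to 1/(N+1) of its unshielded value.

ratio ≈ 0.333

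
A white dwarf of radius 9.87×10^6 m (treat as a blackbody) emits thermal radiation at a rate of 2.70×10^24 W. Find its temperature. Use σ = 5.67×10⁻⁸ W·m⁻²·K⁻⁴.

T ≈ 14000 K

A = 4πr² = 4π × (9.87×10^6)² = 1.22×10^15 m².
From P = σAT⁴, T = (P / σA)^(1/4) = (2.70×10^24 / (5.67×10⁻⁸ × 1.22×10^15))^(1/4).
T = (3.89×10^16)^(1/4) = 14000 K.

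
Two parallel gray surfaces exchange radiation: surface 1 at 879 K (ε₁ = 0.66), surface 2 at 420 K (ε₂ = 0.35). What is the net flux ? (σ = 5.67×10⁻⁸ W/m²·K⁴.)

For two large parallel gray plates, q = σ(T₁⁴ − T₂⁴) / (1/ε₁ + 1/ε₂ − 1).
1/ε₁ + 1/ε₂ − 1 = 1/0.66 + 1/0.35 − 1 = 3.372.
T₁⁴ − T₂⁴ = 5.97×10^11 − 3.11×10^10 = 5.66×10^11 K⁴.
q = 5.67×10⁻⁸ × 5.66×10^11 / 3.372 = 9510 W/m².

q ≈ 9510 W/m²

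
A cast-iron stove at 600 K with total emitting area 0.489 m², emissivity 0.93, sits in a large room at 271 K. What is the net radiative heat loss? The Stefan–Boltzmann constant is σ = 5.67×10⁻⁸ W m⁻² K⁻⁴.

Q = εσA(T⁴ − T_s⁴). T⁴ − T_s⁴ = (600)⁴ − (271)⁴ = 1.30×10^11 − 5.39×10^9 = 1.24×10^11 K⁴.
Q = 0.93 × 5.67×10⁻⁸ × 0.489 × 1.24×10^11 = 3200 W.

Q ≈ 3200 W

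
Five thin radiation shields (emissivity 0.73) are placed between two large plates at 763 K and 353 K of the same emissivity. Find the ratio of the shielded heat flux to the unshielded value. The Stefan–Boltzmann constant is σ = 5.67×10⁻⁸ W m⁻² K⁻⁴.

ratio ≈ 0.167

With N identical shields there are N+1 = 6 gaps in series, each with the same radiative resistance, so the flux falls to 1/(N+1) of its unshielded value.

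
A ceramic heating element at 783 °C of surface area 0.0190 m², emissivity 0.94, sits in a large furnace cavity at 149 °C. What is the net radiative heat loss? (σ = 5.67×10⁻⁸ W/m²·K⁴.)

Q ≈ 1230 W

Convert: 783 °C = 1056 K; 149 °C = 422 K.
Q = εσA(T⁴ − T_s⁴). T⁴ − T_s⁴ = (1056)⁴ − (422)⁴ = 1.24×10^12 − 3.17×10^10 = 1.21×10^12 K⁴.
Q = 0.94 × 5.67×10⁻⁸ × 0.0190 × 1.21×10^12 = 1230 W.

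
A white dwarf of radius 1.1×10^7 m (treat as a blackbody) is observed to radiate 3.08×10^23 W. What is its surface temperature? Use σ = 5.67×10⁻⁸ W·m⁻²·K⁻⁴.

T ≈ 7730 K

A = 4πr² = 4π × (1.1×10^7)² = 1.52×10^15 m².
From P = σAT⁴, T = (P / σA)^(1/4) = (3.08×10^23 / (5.67×10⁻⁸ × 1.52×10^15))^(1/4).
T = (3.57×10^15)^(1/4) = 7730 K.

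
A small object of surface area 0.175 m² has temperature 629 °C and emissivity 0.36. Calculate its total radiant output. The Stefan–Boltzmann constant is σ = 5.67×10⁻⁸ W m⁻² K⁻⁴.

P ≈ 2360 W

629 °C = 902 K.
Stefan–Boltzmann: P = εσAT⁴ = 0.36 × 5.67×10⁻⁸ × 0.175 × (902)⁴ = 0.36 × 5.67×10⁻⁸ × 0.175 × 6.62×10^11.
P = 2360 W.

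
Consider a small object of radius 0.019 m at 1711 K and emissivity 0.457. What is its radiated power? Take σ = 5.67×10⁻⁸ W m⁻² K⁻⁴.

A = 4πr² = 4π × (0.019)² = 4.54×10^-3 m².
P = εσAT⁴ = 0.457 × 5.67×10⁻⁸ × 4.54×10^-3 × (1711)⁴ = 0.457 × 5.67×10⁻⁸ × 4.54×10^-3 × 8.57×10^12.
P = 1010 W.

P ≈ 1010 W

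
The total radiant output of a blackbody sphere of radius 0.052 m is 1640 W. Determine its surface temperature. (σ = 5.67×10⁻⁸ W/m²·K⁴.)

A = 4πr² = 4π × (0.052)² = 0.0340 m².
From P = σAT⁴, T = (P / σA)^(1/4) = (1640 / (5.67×10⁻⁸ × 0.0340))^(1/4).
T = (8.51×10^11)^(1/4) = 961 K.

T ≈ 961 K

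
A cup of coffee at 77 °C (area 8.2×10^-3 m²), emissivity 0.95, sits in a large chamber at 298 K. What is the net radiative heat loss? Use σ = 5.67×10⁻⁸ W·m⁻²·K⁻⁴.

Convert: 77 °C = 350 K.
Q = εσA(T⁴ − T_s⁴). T⁴ − T_s⁴ = (350)⁴ − (298)⁴ = 1.50×10^10 − 7.89×10^9 = 7.12×10^9 K⁴.
Q = 0.95 × 5.67×10⁻⁸ × 8.20×10^-3 × 7.12×10^9 = 3.14 W.

Q ≈ 3.14 W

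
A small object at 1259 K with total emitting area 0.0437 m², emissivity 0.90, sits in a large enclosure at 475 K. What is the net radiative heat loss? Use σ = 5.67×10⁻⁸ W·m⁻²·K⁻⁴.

Q = εσA(T⁴ − T_s⁴). T⁴ − T_s⁴ = (1259)⁴ − (475)⁴ = 2.51×10^12 − 5.09×10^10 = 2.46×10^12 K⁴.
Q = 0.90 × 5.67×10⁻⁸ × 0.0437 × 2.46×10^12 = 5490 W.

Q ≈ 5490 W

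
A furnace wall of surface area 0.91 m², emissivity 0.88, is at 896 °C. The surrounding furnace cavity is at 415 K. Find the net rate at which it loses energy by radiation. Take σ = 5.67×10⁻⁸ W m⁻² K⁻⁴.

Convert: 896 °C = 1169 K.
Q = εσA(T⁴ − T_s⁴). T⁴ − T_s⁴ = (1169)⁴ − (415)⁴ = 1.87×10^12 − 2.97×10^10 = 1.84×10^12 K⁴.
Q = 0.88 × 5.67×10⁻⁸ × 0.910 × 1.84×10^12 = 83400 W.

Q ≈ 83400 W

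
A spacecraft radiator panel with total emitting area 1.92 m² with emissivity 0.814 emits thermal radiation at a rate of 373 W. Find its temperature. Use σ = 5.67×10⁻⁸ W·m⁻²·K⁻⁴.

From P = εσAT⁴, T = (P / εσA)^(1/4) = (373 / (0.814 × 5.67×10⁻⁸ × 1.92))^(1/4).
T = (4.21×10^9)^(1/4) = 255 K.

T ≈ 255 K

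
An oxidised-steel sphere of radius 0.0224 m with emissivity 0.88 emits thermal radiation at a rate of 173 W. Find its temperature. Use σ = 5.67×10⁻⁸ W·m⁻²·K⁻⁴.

A = 4πr² = 4π × (0.0224)² = 6.31×10^-3 m².
From P = εσAT⁴, T = (P / εσA)^(1/4) = (173 / (0.88 × 5.67×10⁻⁸ × 6.31×10^-3))^(1/4).
T = (5.50×10^11)^(1/4) = 861 K.

T ≈ 861 K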